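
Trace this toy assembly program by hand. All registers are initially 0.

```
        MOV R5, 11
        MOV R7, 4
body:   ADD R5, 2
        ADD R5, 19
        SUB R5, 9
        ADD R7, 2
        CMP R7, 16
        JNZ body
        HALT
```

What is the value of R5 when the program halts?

83

MOV R5, 11 → R5=11
MOV R7, 4 → R7=4
ADD R5, 2 → R5=11+2=13
ADD R5, 19 → R5=13+19=32
SUB R5, 9 → R5=32-9=23
ADD R7, 2 → R7=4+2=6
CMP R7, 16  (cmp 6,16)
JNZ body: taken
ADD R5, 2 → R5=23+2=25
ADD R5, 19 → R5=25+19=44
SUB R5, 9 → R5=44-9=35
ADD R7, 2 → R7=6+2=8
CMP R7, 16  (cmp 8,16)
JNZ body: taken
ADD R5, 2 → R5=35+2=37
ADD R5, 19 → R5=37+19=56
SUB R5, 9 → R5=56-9=47
ADD R7, 2 → R7=8+2=10
CMP R7, 16  (cmp 10,16)
JNZ body: taken
ADD R5, 2 → R5=47+2=49
ADD R5, 19 → R5=49+19=68
SUB R5, 9 → R5=68-9=59
ADD R7, 2 → R7=10+2=12
CMP R7, 16  (cmp 12,16)
JNZ body: taken
ADD R5, 2 → R5=59+2=61
ADD R5, 19 → R5=61+19=80
SUB R5, 9 → R5=80-9=71
ADD R7, 2 → R7=12+2=14
CMP R7, 16  (cmp 14,16)
JNZ body: taken
ADD R5, 2 → R5=71+2=73
ADD R5, 19 → R5=73+19=92
SUB R5, 9 → R5=92-9=83
ADD R7, 2 → R7=14+2=16
CMP R7, 16  (cmp 16,16)
JNZ body: not taken
halt.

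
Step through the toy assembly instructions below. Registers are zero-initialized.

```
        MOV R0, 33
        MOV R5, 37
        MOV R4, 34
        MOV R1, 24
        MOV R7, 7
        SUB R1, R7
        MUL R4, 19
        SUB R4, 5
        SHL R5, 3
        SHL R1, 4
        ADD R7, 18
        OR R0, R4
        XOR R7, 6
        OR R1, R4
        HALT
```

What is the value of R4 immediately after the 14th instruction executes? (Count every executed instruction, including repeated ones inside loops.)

641

MOV R0, 33 → R0=33
MOV R5, 37 → R5=37
MOV R4, 34 → R4=34
MOV R1, 24 → R1=24
MOV R7, 7 → R7=7
SUB R1, R7 → R1=24-7=17
MUL R4, 19 → R4=34*19=646
SUB R4, 5 → R4=646-5=641
SHL R5, 3 → R5=37<<3=296
SHL R1, 4 → R1=17<<4=272
ADD R7, 18 → R7=7+18=25
OR R0, R4 → R0=33|641=673
XOR R7, 6 → R7=25^6=31
OR R1, R4 → R1=272|641=913
After step 14: R4 = 641.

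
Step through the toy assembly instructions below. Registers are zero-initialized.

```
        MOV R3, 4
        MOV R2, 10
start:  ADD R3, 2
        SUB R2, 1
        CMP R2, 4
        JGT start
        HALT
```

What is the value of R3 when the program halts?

after MOV R3, 4: R3=4
after MOV R2, 10: R2=10
after ADD R3, 2: R3=4+2=6
after SUB R2, 1: R2=10-1=9
CMP R2, 4  (cmp 9,4)
JGT start: taken
after ADD R3, 2: R3=6+2=8
after SUB R2, 1: R2=9-1=8
CMP R2, 4  (cmp 8,4)
JGT start: taken
after ADD R3, 2: R3=8+2=10
after SUB R2, 1: R2=8-1=7
CMP R2, 4  (cmp 7,4)
JGT start: taken
after ADD R3, 2: R3=10+2=12
after SUB R2, 1: R2=7-1=6
CMP R2, 4  (cmp 6,4)
JGT start: taken
after ADD R3, 2: R3=12+2=14
after SUB R2, 1: R2=6-1=5
CMP R2, 4  (cmp 5,4)
JGT start: taken
after ADD R3, 2: R3=14+2=16
after SUB R2, 1: R2=5-1=4
CMP R2, 4  (cmp 4,4)
JGT start: not taken
halt.

16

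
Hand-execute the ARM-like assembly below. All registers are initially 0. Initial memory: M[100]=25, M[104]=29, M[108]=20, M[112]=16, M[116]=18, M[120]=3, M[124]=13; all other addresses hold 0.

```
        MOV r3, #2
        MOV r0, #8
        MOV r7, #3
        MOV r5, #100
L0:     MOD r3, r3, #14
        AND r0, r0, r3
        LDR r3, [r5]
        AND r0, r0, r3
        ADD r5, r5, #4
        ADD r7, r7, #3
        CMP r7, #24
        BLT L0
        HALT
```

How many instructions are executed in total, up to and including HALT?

after MOV r3, #2: r3=2
after MOV r0, #8: r0=8
after MOV r7, #3: r7=3
after MOV r5, #100: r5=100
after MOD r3, r3, #14: r3=2%14=2
after AND r0, r0, r3: r0=8&2=0
after LDR r3, [r5]: r3=M[100]=25
after AND r0, r0, r3: r0=0&25=0
after ADD r5, r5, #4: r5=100+4=104
after ADD r7, r7, #3: r7=3+3=6
CMP r7, #24  (cmp 6,24)
BLT L0: taken
after MOD r3, r3, #14: r3=25%14=11
after AND r0, r0, r3: r0=0&11=0
after LDR r3, [r5]: r3=M[104]=29
after AND r0, r0, r3: r0=0&29=0
after ADD r5, r5, #4: r5=104+4=108
after ADD r7, r7, #3: r7=6+3=9
CMP r7, #24  (cmp 9,24)
BLT L0: taken
after MOD r3, r3, #14: r3=29%14=1
after AND r0, r0, r3: r0=0&1=0
after LDR r3, [r5]: r3=M[108]=20
after AND r0, r0, r3: r0=0&20=0
after ADD r5, r5, #4: r5=108+4=112
after ADD r7, r7, #3: r7=9+3=12
CMP r7, #24  (cmp 12,24)
BLT L0: taken
after MOD r3, r3, #14: r3=20%14=6
after AND r0, r0, r3: r0=0&6=0
after LDR r3, [r5]: r3=M[112]=16
after AND r0, r0, r3: r0=0&16=0
after ADD r5, r5, #4: r5=112+4=116
after ADD r7, r7, #3: r7=12+3=15
CMP r7, #24  (cmp 15,24)
BLT L0: taken
after MOD r3, r3, #14: r3=16%14=2
after AND r0, r0, r3: r0=0&2=0
after LDR r3, [r5]: r3=M[116]=18
after AND r0, r0, r3: r0=0&18=0
after ADD r5, r5, #4: r5=116+4=120
after ADD r7, r7, #3: r7=15+3=18
CMP r7, #24  (cmp 18,24)
BLT L0: taken
after MOD r3, r3, #14: r3=18%14=4
after AND r0, r0, r3: r0=0&4=0
after LDR r3, [r5]: r3=M[120]=3
after AND r0, r0, r3: r0=0&3=0
after ADD r5, r5, #4: r5=120+4=124
after ADD r7, r7, #3: r7=18+3=21
CMP r7, #24  (cmp 21,24)
BLT L0: taken
after MOD r3, r3, #14: r3=3%14=3
after AND r0, r0, r3: r0=0&3=0
after LDR r3, [r5]: r3=M[124]=13
after AND r0, r0, r3: r0=0&13=0
after ADD r5, r5, #4: r5=124+4=128
after ADD r7, r7, #3: r7=21+3=24
CMP r7, #24  (cmp 24,24)
BLT L0: not taken
halt.
Total executed instructions: 61.

61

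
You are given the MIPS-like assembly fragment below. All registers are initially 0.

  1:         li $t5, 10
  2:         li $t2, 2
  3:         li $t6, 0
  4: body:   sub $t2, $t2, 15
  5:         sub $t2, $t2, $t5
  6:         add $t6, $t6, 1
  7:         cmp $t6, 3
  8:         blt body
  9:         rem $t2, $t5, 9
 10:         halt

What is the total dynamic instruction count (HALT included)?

20

after li $t5, 10: $t5=10
after li $t2, 2: $t2=2
after li $t6, 0: $t6=0
after sub $t2, $t2, 15: $t2=2-15=-13
after sub $t2, $t2, $t5: $t2=(-13)-10=-23
after add $t6, $t6, 1: $t6=0+1=1
cmp $t6, 3  (cmp 1,3)
blt body: taken
after sub $t2, $t2, 15: $t2=(-23)-15=-38
after sub $t2, $t2, $t5: $t2=(-38)-10=-48
after add $t6, $t6, 1: $t6=1+1=2
cmp $t6, 3  (cmp 2,3)
blt body: taken
after sub $t2, $t2, 15: $t2=(-48)-15=-63
after sub $t2, $t2, $t5: $t2=(-63)-10=-73
after add $t6, $t6, 1: $t6=2+1=3
cmp $t6, 3  (cmp 3,3)
blt body: not taken
after rem $t2, $t5, 9: $t2=10%9=1
halt.
Total executed instructions: 20.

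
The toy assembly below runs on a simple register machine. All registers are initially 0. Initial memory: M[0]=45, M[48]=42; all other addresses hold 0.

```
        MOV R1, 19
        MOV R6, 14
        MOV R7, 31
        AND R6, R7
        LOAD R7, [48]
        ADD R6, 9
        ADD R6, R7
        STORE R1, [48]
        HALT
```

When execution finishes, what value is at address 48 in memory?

19

after MOV R1, 19: R1=19
after MOV R6, 14: R6=14
after MOV R7, 31: R7=31
after AND R6, R7: R6=14&31=14
after LOAD R7, [48]: R7=M[48]=42
after ADD R6, 9: R6=14+9=23
after ADD R6, R7: R6=23+42=65
STORE R1, [48] → M[48]=19
halt.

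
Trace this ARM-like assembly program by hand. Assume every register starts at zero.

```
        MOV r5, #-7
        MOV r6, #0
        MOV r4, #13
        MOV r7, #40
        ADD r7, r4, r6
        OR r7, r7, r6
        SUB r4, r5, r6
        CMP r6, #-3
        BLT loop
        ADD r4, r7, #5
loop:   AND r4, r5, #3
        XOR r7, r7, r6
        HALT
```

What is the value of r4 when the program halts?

1

r5=-7
r6=0
r4=13
r7=40
r7=13+0=13
r7=13|0=13
r4=(-7)-0=-7
CMP r6, #-3  (cmp 0,-3)
BLT loop: not taken
r4=13+5=18
r4=(-7)&3=1
r7=13^0=13
halt.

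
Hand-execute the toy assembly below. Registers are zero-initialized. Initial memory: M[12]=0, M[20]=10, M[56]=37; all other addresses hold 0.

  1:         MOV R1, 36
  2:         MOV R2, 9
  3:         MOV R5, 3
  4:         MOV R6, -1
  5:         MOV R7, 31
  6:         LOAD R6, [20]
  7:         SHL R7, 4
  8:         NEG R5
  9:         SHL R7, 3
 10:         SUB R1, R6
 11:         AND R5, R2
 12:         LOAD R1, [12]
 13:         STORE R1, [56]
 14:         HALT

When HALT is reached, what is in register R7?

3968

after MOV R1, 36: R1=36
after MOV R2, 9: R2=9
after MOV R5, 3: R5=3
after MOV R6, -1: R6=-1
after MOV R7, 31: R7=31
after LOAD R6, [20]: R6=M[20]=10
after SHL R7, 4: R7=31<<4=496
after NEG R5: R5=-(3)=-3
after SHL R7, 3: R7=496<<3=3968
after SUB R1, R6: R1=36-10=26
after AND R5, R2: R5=(-3)&9=9
after LOAD R1, [12]: R1=M[12]=0
STORE R1, [56] → M[56]=0
halt.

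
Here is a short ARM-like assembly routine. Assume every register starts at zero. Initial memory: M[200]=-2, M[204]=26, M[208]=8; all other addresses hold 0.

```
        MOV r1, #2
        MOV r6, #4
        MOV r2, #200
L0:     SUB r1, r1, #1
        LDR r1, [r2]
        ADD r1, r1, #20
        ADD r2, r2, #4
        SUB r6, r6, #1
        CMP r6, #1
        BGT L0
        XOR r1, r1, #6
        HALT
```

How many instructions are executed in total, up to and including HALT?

26

r1=2
r6=4
r2=200
r1=2-1=1
r1=M[200]=-2
r1=(-2)+20=18
r2=200+4=204
r6=4-1=3
CMP r6, #1  (cmp 3,1)
BGT L0: taken
r1=18-1=17
r1=M[204]=26
r1=26+20=46
r2=204+4=208
r6=3-1=2
CMP r6, #1  (cmp 2,1)
BGT L0: taken
r1=46-1=45
r1=M[208]=8
r1=8+20=28
r2=208+4=212
r6=2-1=1
CMP r6, #1  (cmp 1,1)
BGT L0: not taken
r1=28^6=26
halt.
Total executed instructions: 26.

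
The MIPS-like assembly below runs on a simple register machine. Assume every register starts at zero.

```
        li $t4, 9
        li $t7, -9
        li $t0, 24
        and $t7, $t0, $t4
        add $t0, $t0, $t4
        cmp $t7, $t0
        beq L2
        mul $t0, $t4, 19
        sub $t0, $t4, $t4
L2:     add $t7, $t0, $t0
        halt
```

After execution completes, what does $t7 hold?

$t4=9
$t7=-9
$t0=24
$t7=24&9=8
$t0=24+9=33
cmp $t7, $t0  (cmp 8,33)
beq L2: not taken
$t0=9*19=171
$t0=9-9=0
$t7=0+0=0
halt.

0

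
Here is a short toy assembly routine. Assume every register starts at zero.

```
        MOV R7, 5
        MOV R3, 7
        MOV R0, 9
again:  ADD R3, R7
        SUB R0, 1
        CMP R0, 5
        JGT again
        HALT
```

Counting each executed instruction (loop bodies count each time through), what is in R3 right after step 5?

MOV R7, 5 → R7=5
MOV R3, 7 → R3=7
MOV R0, 9 → R0=9
ADD R3, R7 → R3=7+5=12
SUB R0, 1 → R0=9-1=8
After step 5: R3 = 12.

12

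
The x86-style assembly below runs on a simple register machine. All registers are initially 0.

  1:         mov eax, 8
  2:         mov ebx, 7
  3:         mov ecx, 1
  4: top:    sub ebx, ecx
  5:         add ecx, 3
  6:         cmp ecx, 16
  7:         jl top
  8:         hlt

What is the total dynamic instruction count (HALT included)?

eax=8
ebx=7
ecx=1
ebx=7-1=6
ecx=1+3=4
cmp ecx, 16  (cmp 4,16)
jl top: taken
ebx=6-4=2
ecx=4+3=7
cmp ecx, 16  (cmp 7,16)
jl top: taken
ebx=2-7=-5
ecx=7+3=10
cmp ecx, 16  (cmp 10,16)
jl top: taken
ebx=(-5)-10=-15
ecx=10+3=13
cmp ecx, 16  (cmp 13,16)
jl top: taken
ebx=(-15)-13=-28
ecx=13+3=16
cmp ecx, 16  (cmp 16,16)
jl top: not taken
halt.
Total executed instructions: 24.

24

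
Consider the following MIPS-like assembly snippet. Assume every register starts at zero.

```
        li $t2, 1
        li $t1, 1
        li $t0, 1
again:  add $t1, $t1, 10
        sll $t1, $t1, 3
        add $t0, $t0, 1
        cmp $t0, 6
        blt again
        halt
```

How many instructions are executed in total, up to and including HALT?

li $t2, 1 → $t2=1
li $t1, 1 → $t1=1
li $t0, 1 → $t0=1
add $t1, $t1, 10 → $t1=1+10=11
sll $t1, $t1, 3 → $t1=11<<3=88
add $t0, $t0, 1 → $t0=1+1=2
cmp $t0, 6  (cmp 2,6)
blt again: taken
add $t1, $t1, 10 → $t1=88+10=98
sll $t1, $t1, 3 → $t1=98<<3=784
add $t0, $t0, 1 → $t0=2+1=3
cmp $t0, 6  (cmp 3,6)
blt again: taken
add $t1, $t1, 10 → $t1=784+10=794
sll $t1, $t1, 3 → $t1=794<<3=6352
add $t0, $t0, 1 → $t0=3+1=4
cmp $t0, 6  (cmp 4,6)
blt again: taken
add $t1, $t1, 10 → $t1=6352+10=6362
sll $t1, $t1, 3 → $t1=6362<<3=50896
add $t0, $t0, 1 → $t0=4+1=5
cmp $t0, 6  (cmp 5,6)
blt again: taken
add $t1, $t1, 10 → $t1=50896+10=50906
sll $t1, $t1, 3 → $t1=50906<<3=407248
add $t0, $t0, 1 → $t0=5+1=6
cmp $t0, 6  (cmp 6,6)
blt again: not taken
halt.
Total executed instructions: 29.

29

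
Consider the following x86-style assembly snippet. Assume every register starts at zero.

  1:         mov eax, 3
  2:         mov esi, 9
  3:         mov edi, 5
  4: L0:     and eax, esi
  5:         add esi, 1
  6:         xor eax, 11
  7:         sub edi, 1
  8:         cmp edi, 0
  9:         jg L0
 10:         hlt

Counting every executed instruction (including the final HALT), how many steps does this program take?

after mov eax, 3: eax=3
after mov esi, 9: esi=9
after mov edi, 5: edi=5
after and eax, esi: eax=3&9=1
after add esi, 1: esi=9+1=10
after xor eax, 11: eax=1^11=10
after sub edi, 1: edi=5-1=4
cmp edi, 0  (cmp 4,0)
jg L0: taken
after and eax, esi: eax=10&10=10
after add esi, 1: esi=10+1=11
after xor eax, 11: eax=10^11=1
after sub edi, 1: edi=4-1=3
cmp edi, 0  (cmp 3,0)
jg L0: taken
after and eax, esi: eax=1&11=1
after add esi, 1: esi=11+1=12
after xor eax, 11: eax=1^11=10
after sub edi, 1: edi=3-1=2
cmp edi, 0  (cmp 2,0)
jg L0: taken
after and eax, esi: eax=10&12=8
after add esi, 1: esi=12+1=13
after xor eax, 11: eax=8^11=3
after sub edi, 1: edi=2-1=1
cmp edi, 0  (cmp 1,0)
jg L0: taken
after and eax, esi: eax=3&13=1
after add esi, 1: esi=13+1=14
after xor eax, 11: eax=1^11=10
after sub edi, 1: edi=1-1=0
cmp edi, 0  (cmp 0,0)
jg L0: not taken
halt.
Total executed instructions: 34.

34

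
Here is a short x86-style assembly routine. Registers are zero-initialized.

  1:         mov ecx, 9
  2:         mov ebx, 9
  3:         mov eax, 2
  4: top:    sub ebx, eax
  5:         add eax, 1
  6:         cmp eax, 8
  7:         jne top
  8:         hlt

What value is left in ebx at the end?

ecx=9
ebx=9
eax=2
ebx=9-2=7
eax=2+1=3
cmp eax, 8  (cmp 3,8)
jne top: taken
ebx=7-3=4
eax=3+1=4
cmp eax, 8  (cmp 4,8)
jne top: taken
ebx=4-4=0
eax=4+1=5
cmp eax, 8  (cmp 5,8)
jne top: taken
ebx=0-5=-5
eax=5+1=6
cmp eax, 8  (cmp 6,8)
jne top: taken
ebx=(-5)-6=-11
eax=6+1=7
cmp eax, 8  (cmp 7,8)
jne top: taken
ebx=(-11)-7=-18
eax=7+1=8
cmp eax, 8  (cmp 8,8)
jne top: not taken
halt.

-18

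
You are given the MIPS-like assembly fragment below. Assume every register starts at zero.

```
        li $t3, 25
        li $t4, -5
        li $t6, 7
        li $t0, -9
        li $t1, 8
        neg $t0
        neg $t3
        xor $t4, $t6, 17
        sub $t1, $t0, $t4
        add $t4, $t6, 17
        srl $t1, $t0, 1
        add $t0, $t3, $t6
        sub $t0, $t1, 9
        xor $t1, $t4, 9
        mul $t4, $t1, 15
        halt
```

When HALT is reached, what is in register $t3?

li $t3, 25 → $t3=25
li $t4, -5 → $t4=-5
li $t6, 7 → $t6=7
li $t0, -9 → $t0=-9
li $t1, 8 → $t1=8
neg $t0 → $t0=-(-9)=9
neg $t3 → $t3=-(25)=-25
xor $t4, $t6, 17 → $t4=7^17=22
sub $t1, $t0, $t4 → $t1=9-22=-13
add $t4, $t6, 17 → $t4=7+17=24
srl $t1, $t0, 1 → $t1=9>>1=4
add $t0, $t3, $t6 → $t0=(-25)+7=-18
sub $t0, $t1, 9 → $t0=4-9=-5
xor $t1, $t4, 9 → $t1=24^9=17
mul $t4, $t1, 15 → $t4=17*15=255
halt.

-25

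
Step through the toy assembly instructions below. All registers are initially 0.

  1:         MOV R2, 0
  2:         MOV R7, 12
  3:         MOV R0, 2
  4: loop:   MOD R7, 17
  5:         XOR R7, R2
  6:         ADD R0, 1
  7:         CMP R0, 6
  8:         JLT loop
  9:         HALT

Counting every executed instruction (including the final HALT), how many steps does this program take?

24

R2=0
R7=12
R0=2
R7=12%17=12
R7=12^0=12
R0=2+1=3
CMP R0, 6  (cmp 3,6)
JLT loop: taken
R7=12%17=12
R7=12^0=12
R0=3+1=4
CMP R0, 6  (cmp 4,6)
JLT loop: taken
R7=12%17=12
R7=12^0=12
R0=4+1=5
CMP R0, 6  (cmp 5,6)
JLT loop: taken
R7=12%17=12
R7=12^0=12
R0=5+1=6
CMP R0, 6  (cmp 6,6)
JLT loop: not taken
halt.
Total executed instructions: 24.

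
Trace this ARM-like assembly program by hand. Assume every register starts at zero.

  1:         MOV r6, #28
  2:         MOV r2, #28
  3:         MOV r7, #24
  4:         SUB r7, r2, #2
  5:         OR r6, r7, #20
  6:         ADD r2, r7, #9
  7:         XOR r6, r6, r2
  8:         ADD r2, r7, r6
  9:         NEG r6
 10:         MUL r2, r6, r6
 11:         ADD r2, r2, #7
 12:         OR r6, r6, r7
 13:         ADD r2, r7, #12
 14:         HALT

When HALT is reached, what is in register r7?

r6=28
r2=28
r7=24
r7=28-2=26
r6=26|20=30
r2=26+9=35
r6=30^35=61
r2=26+61=87
r6=-(61)=-61
r2=(-61)*(-61)=3721
r2=3721+7=3728
r6=(-61)|26=-37
r2=26+12=38
halt.

26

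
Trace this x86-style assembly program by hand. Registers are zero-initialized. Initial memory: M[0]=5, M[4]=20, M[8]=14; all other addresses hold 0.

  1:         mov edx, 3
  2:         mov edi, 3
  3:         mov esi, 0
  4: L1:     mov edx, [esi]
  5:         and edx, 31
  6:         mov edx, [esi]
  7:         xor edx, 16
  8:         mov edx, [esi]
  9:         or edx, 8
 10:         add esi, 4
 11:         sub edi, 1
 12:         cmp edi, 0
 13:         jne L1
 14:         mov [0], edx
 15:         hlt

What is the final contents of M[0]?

14

mov edx, 3 → edx=3
mov edi, 3 → edi=3
mov esi, 0 → esi=0
mov edx, [esi] → edx=M[0]=5
and edx, 31 → edx=5&31=5
mov edx, [esi] → edx=M[0]=5
xor edx, 16 → edx=5^16=21
mov edx, [esi] → edx=M[0]=5
or edx, 8 → edx=5|8=13
add esi, 4 → esi=0+4=4
sub edi, 1 → edi=3-1=2
cmp edi, 0  (cmp 2,0)
jne L1: taken
mov edx, [esi] → edx=M[4]=20
and edx, 31 → edx=20&31=20
mov edx, [esi] → edx=M[4]=20
xor edx, 16 → edx=20^16=4
mov edx, [esi] → edx=M[4]=20
or edx, 8 → edx=20|8=28
add esi, 4 → esi=4+4=8
sub edi, 1 → edi=2-1=1
cmp edi, 0  (cmp 1,0)
jne L1: taken
mov edx, [esi] → edx=M[8]=14
and edx, 31 → edx=14&31=14
mov edx, [esi] → edx=M[8]=14
xor edx, 16 → edx=14^16=30
mov edx, [esi] → edx=M[8]=14
or edx, 8 → edx=14|8=14
add esi, 4 → esi=8+4=12
sub edi, 1 → edi=1-1=0
cmp edi, 0  (cmp 0,0)
jne L1: not taken
mov [0], edx → M[0]=14
halt.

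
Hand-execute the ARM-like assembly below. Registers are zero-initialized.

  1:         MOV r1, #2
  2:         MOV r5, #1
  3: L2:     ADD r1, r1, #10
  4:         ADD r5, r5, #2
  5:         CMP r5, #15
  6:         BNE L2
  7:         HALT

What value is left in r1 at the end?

r1=2
r5=1
r1=2+10=12
r5=1+2=3
CMP r5, #15  (cmp 3,15)
BNE L2: taken
r1=12+10=22
r5=3+2=5
CMP r5, #15  (cmp 5,15)
BNE L2: taken
r1=22+10=32
r5=5+2=7
CMP r5, #15  (cmp 7,15)
BNE L2: taken
r1=32+10=42
r5=7+2=9
CMP r5, #15  (cmp 9,15)
BNE L2: taken
r1=42+10=52
r5=9+2=11
CMP r5, #15  (cmp 11,15)
BNE L2: taken
r1=52+10=62
r5=11+2=13
CMP r5, #15  (cmp 13,15)
BNE L2: taken
r1=62+10=72
r5=13+2=15
CMP r5, #15  (cmp 15,15)
BNE L2: not taken
halt.

72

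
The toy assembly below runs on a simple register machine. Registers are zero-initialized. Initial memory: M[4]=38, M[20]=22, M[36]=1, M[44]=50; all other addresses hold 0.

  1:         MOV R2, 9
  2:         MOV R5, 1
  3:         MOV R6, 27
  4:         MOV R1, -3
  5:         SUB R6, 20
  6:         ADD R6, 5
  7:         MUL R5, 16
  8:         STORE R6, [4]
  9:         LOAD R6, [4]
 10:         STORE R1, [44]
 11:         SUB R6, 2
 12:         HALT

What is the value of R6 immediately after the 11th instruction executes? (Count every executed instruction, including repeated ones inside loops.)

after MOV R2, 9: R2=9
after MOV R5, 1: R5=1
after MOV R6, 27: R6=27
after MOV R1, -3: R1=-3
after SUB R6, 20: R6=27-20=7
after ADD R6, 5: R6=7+5=12
after MUL R5, 16: R5=1*16=16
STORE R6, [4] → M[4]=12
after LOAD R6, [4]: R6=M[4]=12
STORE R1, [44] → M[44]=-3
after SUB R6, 2: R6=12-2=10
After step 11: R6 = 10.

10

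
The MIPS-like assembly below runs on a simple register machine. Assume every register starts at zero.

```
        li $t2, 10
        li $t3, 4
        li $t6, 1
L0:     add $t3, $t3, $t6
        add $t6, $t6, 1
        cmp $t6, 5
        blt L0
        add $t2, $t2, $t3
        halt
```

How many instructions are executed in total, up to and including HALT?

21

after li $t2, 10: $t2=10
after li $t3, 4: $t3=4
after li $t6, 1: $t6=1
after add $t3, $t3, $t6: $t3=4+1=5
after add $t6, $t6, 1: $t6=1+1=2
cmp $t6, 5  (cmp 2,5)
blt L0: taken
after add $t3, $t3, $t6: $t3=5+2=7
after add $t6, $t6, 1: $t6=2+1=3
cmp $t6, 5  (cmp 3,5)
blt L0: taken
after add $t3, $t3, $t6: $t3=7+3=10
after add $t6, $t6, 1: $t6=3+1=4
cmp $t6, 5  (cmp 4,5)
blt L0: taken
after add $t3, $t3, $t6: $t3=10+4=14
after add $t6, $t6, 1: $t6=4+1=5
cmp $t6, 5  (cmp 5,5)
blt L0: not taken
after add $t2, $t2, $t3: $t2=10+14=24
halt.
Total executed instructions: 21.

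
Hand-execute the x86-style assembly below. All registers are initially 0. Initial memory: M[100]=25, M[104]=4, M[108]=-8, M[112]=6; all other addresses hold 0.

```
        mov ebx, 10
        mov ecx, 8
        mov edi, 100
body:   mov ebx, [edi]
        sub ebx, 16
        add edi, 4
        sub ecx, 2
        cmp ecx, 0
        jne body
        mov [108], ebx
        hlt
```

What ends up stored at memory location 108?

-10

after mov ebx, 10: ebx=10
after mov ecx, 8: ecx=8
after mov edi, 100: edi=100
after mov ebx, [edi]: ebx=M[100]=25
after sub ebx, 16: ebx=25-16=9
after add edi, 4: edi=100+4=104
after sub ecx, 2: ecx=8-2=6
cmp ecx, 0  (cmp 6,0)
jne body: taken
after mov ebx, [edi]: ebx=M[104]=4
after sub ebx, 16: ebx=4-16=-12
after add edi, 4: edi=104+4=108
after sub ecx, 2: ecx=6-2=4
cmp ecx, 0  (cmp 4,0)
jne body: taken
after mov ebx, [edi]: ebx=M[108]=-8
after sub ebx, 16: ebx=(-8)-16=-24
after add edi, 4: edi=108+4=112
after sub ecx, 2: ecx=4-2=2
cmp ecx, 0  (cmp 2,0)
jne body: taken
after mov ebx, [edi]: ebx=M[112]=6
after sub ebx, 16: ebx=6-16=-10
after add edi, 4: edi=112+4=116
after sub ecx, 2: ecx=2-2=0
cmp ecx, 0  (cmp 0,0)
jne body: not taken
mov [108], ebx → M[108]=-10
halt.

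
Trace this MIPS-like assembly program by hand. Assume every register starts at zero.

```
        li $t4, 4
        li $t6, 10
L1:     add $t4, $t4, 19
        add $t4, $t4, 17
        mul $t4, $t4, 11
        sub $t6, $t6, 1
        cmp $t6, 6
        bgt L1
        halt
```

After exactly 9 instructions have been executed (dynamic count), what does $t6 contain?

$t4=4
$t6=10
$t4=4+19=23
$t4=23+17=40
$t4=40*11=440
$t6=10-1=9
cmp $t6, 6  (cmp 9,6)
bgt L1: taken
$t4=440+19=459
After step 9: $t6 = 9.

9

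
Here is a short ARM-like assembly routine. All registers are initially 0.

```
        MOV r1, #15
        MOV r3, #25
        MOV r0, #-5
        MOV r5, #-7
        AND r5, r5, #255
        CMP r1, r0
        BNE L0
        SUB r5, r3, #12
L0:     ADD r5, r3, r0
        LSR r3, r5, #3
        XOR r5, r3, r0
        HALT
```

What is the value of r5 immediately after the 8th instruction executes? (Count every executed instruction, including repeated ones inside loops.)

20

after MOV r1, #15: r1=15
after MOV r3, #25: r3=25
after MOV r0, #-5: r0=-5
after MOV r5, #-7: r5=-7
after AND r5, r5, #255: r5=(-7)&255=249
CMP r1, r0  (cmp 15,-5)
BNE L0: taken
after ADD r5, r3, r0: r5=25+(-5)=20
After step 8: r5 = 20.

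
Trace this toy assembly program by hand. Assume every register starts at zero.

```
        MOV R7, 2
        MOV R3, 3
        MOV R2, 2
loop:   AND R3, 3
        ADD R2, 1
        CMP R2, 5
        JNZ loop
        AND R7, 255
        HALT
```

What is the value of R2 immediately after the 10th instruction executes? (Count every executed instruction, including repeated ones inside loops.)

4

MOV R7, 2 → R7=2
MOV R3, 3 → R3=3
MOV R2, 2 → R2=2
AND R3, 3 → R3=3&3=3
ADD R2, 1 → R2=2+1=3
CMP R2, 5  (cmp 3,5)
JNZ loop: taken
AND R3, 3 → R3=3&3=3
ADD R2, 1 → R2=3+1=4
CMP R2, 5  (cmp 4,5)
After step 10: R2 = 4.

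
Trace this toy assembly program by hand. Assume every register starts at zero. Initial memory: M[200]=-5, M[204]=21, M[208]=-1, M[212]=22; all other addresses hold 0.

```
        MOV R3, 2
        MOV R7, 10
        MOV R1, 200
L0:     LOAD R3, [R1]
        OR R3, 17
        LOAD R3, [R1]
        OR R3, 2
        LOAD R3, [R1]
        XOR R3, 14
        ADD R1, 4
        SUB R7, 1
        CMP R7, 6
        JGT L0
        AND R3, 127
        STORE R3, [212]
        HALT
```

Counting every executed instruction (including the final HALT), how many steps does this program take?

MOV R3, 2 → R3=2
MOV R7, 10 → R7=10
MOV R1, 200 → R1=200
LOAD R3, [R1] → R3=M[200]=-5
OR R3, 17 → R3=(-5)|17=-5
LOAD R3, [R1] → R3=M[200]=-5
OR R3, 2 → R3=(-5)|2=-5
LOAD R3, [R1] → R3=M[200]=-5
XOR R3, 14 → R3=(-5)^14=-11
ADD R1, 4 → R1=200+4=204
SUB R7, 1 → R7=10-1=9
CMP R7, 6  (cmp 9,6)
JGT L0: taken
LOAD R3, [R1] → R3=M[204]=21
OR R3, 17 → R3=21|17=21
LOAD R3, [R1] → R3=M[204]=21
OR R3, 2 → R3=21|2=23
LOAD R3, [R1] → R3=M[204]=21
XOR R3, 14 → R3=21^14=27
ADD R1, 4 → R1=204+4=208
SUB R7, 1 → R7=9-1=8
CMP R7, 6  (cmp 8,6)
JGT L0: taken
LOAD R3, [R1] → R3=M[208]=-1
OR R3, 17 → R3=(-1)|17=-1
LOAD R3, [R1] → R3=M[208]=-1
OR R3, 2 → R3=(-1)|2=-1
LOAD R3, [R1] → R3=M[208]=-1
XOR R3, 14 → R3=(-1)^14=-15
ADD R1, 4 → R1=208+4=212
SUB R7, 1 → R7=8-1=7
CMP R7, 6  (cmp 7,6)
JGT L0: taken
LOAD R3, [R1] → R3=M[212]=22
OR R3, 17 → R3=22|17=23
LOAD R3, [R1] → R3=M[212]=22
OR R3, 2 → R3=22|2=22
LOAD R3, [R1] → R3=M[212]=22
XOR R3, 14 → R3=22^14=24
ADD R1, 4 → R1=212+4=216
SUB R7, 1 → R7=7-1=6
CMP R7, 6  (cmp 6,6)
JGT L0: not taken
AND R3, 127 → R3=24&127=24
STORE R3, [212] → M[212]=24
halt.
Total executed instructions: 46.

46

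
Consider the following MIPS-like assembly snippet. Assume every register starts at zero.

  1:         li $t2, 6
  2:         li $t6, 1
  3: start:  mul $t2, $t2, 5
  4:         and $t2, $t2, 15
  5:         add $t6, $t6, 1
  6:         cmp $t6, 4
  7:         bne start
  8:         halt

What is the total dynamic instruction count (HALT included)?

18

after li $t2, 6: $t2=6
after li $t6, 1: $t6=1
after mul $t2, $t2, 5: $t2=6*5=30
after and $t2, $t2, 15: $t2=30&15=14
after add $t6, $t6, 1: $t6=1+1=2
cmp $t6, 4  (cmp 2,4)
bne start: taken
after mul $t2, $t2, 5: $t2=14*5=70
after and $t2, $t2, 15: $t2=70&15=6
after add $t6, $t6, 1: $t6=2+1=3
cmp $t6, 4  (cmp 3,4)
bne start: taken
after mul $t2, $t2, 5: $t2=6*5=30
after and $t2, $t2, 15: $t2=30&15=14
after add $t6, $t6, 1: $t6=3+1=4
cmp $t6, 4  (cmp 4,4)
bne start: not taken
halt.
Total executed instructions: 18.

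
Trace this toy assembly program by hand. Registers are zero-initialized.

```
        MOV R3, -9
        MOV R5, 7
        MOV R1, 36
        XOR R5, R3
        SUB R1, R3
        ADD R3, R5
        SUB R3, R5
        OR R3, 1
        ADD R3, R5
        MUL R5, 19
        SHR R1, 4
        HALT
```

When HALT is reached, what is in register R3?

after MOV R3, -9: R3=-9
after MOV R5, 7: R5=7
after MOV R1, 36: R1=36
after XOR R5, R3: R5=7^(-9)=-16
after SUB R1, R3: R1=36-(-9)=45
after ADD R3, R5: R3=(-9)+(-16)=-25
after SUB R3, R5: R3=(-25)-(-16)=-9
after OR R3, 1: R3=(-9)|1=-9
after ADD R3, R5: R3=(-9)+(-16)=-25
after MUL R5, 19: R5=(-16)*19=-304
after SHR R1, 4: R1=45>>4=2
halt.

-25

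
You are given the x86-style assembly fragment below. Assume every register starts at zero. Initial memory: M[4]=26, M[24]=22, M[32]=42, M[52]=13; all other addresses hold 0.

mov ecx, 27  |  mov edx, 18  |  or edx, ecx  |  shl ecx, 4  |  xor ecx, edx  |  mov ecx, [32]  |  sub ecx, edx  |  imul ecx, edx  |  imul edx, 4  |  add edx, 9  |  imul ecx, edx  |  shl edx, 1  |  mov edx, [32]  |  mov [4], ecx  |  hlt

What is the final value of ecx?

47385

ecx=27
edx=18
edx=18|27=27
ecx=27<<4=432
ecx=432^27=427
ecx=M[32]=42
ecx=42-27=15
ecx=15*27=405
edx=27*4=108
edx=108+9=117
ecx=405*117=47385
edx=117<<1=234
edx=M[32]=42
mov [4], ecx → M[4]=47385
halt.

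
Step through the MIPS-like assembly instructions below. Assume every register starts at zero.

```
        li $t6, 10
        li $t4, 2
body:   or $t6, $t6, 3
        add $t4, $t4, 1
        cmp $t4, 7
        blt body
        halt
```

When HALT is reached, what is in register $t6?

11

after li $t6, 10: $t6=10
after li $t4, 2: $t4=2
after or $t6, $t6, 3: $t6=10|3=11
after add $t4, $t4, 1: $t4=2+1=3
cmp $t4, 7  (cmp 3,7)
blt body: taken
after or $t6, $t6, 3: $t6=11|3=11
after add $t4, $t4, 1: $t4=3+1=4
cmp $t4, 7  (cmp 4,7)
blt body: taken
after or $t6, $t6, 3: $t6=11|3=11
after add $t4, $t4, 1: $t4=4+1=5
cmp $t4, 7  (cmp 5,7)
blt body: taken
after or $t6, $t6, 3: $t6=11|3=11
after add $t4, $t4, 1: $t4=5+1=6
cmp $t4, 7  (cmp 6,7)
blt body: taken
after or $t6, $t6, 3: $t6=11|3=11
after add $t4, $t4, 1: $t4=6+1=7
cmp $t4, 7  (cmp 7,7)
blt body: not taken
halt.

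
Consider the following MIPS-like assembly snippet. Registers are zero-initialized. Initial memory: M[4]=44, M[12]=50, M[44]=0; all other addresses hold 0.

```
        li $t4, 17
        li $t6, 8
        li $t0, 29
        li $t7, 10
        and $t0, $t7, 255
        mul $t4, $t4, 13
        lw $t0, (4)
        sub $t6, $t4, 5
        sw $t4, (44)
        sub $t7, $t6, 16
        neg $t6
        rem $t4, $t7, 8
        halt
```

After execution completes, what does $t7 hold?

200

after li $t4, 17: $t4=17
after li $t6, 8: $t6=8
after li $t0, 29: $t0=29
after li $t7, 10: $t7=10
after and $t0, $t7, 255: $t0=10&255=10
after mul $t4, $t4, 13: $t4=17*13=221
after lw $t0, (4): $t0=M[4]=44
after sub $t6, $t4, 5: $t6=221-5=216
sw $t4, (44) → M[44]=221
after sub $t7, $t6, 16: $t7=216-16=200
after neg $t6: $t6=-(216)=-216
after rem $t4, $t7, 8: $t4=200%8=0
halt.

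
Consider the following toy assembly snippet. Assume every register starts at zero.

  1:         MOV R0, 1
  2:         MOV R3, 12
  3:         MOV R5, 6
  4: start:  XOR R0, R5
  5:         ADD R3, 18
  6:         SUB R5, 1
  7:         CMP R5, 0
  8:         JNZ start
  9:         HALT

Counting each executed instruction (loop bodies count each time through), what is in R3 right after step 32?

120

after MOV R0, 1: R0=1
after MOV R3, 12: R3=12
after MOV R5, 6: R5=6
after XOR R0, R5: R0=1^6=7
after ADD R3, 18: R3=12+18=30
after SUB R5, 1: R5=6-1=5
CMP R5, 0  (cmp 5,0)
JNZ start: taken
after XOR R0, R5: R0=7^5=2
after ADD R3, 18: R3=30+18=48
after SUB R5, 1: R5=5-1=4
CMP R5, 0  (cmp 4,0)
JNZ start: taken
after XOR R0, R5: R0=2^4=6
after ADD R3, 18: R3=48+18=66
after SUB R5, 1: R5=4-1=3
CMP R5, 0  (cmp 3,0)
JNZ start: taken
after XOR R0, R5: R0=6^3=5
after ADD R3, 18: R3=66+18=84
after SUB R5, 1: R5=3-1=2
CMP R5, 0  (cmp 2,0)
JNZ start: taken
after XOR R0, R5: R0=5^2=7
after ADD R3, 18: R3=84+18=102
after SUB R5, 1: R5=2-1=1
CMP R5, 0  (cmp 1,0)
JNZ start: taken
after XOR R0, R5: R0=7^1=6
after ADD R3, 18: R3=102+18=120
after SUB R5, 1: R5=1-1=0
CMP R5, 0  (cmp 0,0)
After step 32: R3 = 120.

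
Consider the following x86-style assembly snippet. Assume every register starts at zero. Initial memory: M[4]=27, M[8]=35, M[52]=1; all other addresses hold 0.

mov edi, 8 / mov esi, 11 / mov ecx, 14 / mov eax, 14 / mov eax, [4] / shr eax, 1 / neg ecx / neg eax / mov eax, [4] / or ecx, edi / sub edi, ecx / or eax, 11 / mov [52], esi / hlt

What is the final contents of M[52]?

11

mov edi, 8 → edi=8
mov esi, 11 → esi=11
mov ecx, 14 → ecx=14
mov eax, 14 → eax=14
mov eax, [4] → eax=M[4]=27
shr eax, 1 → eax=27>>1=13
neg ecx → ecx=-(14)=-14
neg eax → eax=-(13)=-13
mov eax, [4] → eax=M[4]=27
or ecx, edi → ecx=(-14)|8=-6
sub edi, ecx → edi=8-(-6)=14
or eax, 11 → eax=27|11=27
mov [52], esi → M[52]=11
halt.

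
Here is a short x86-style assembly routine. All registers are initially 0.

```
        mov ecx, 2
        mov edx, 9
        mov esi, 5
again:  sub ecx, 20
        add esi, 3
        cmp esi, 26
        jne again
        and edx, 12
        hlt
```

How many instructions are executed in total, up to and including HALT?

33

after mov ecx, 2: ecx=2
after mov edx, 9: edx=9
after mov esi, 5: esi=5
after sub ecx, 20: ecx=2-20=-18
after add esi, 3: esi=5+3=8
cmp esi, 26  (cmp 8,26)
jne again: taken
after sub ecx, 20: ecx=(-18)-20=-38
after add esi, 3: esi=8+3=11
cmp esi, 26  (cmp 11,26)
jne again: taken
after sub ecx, 20: ecx=(-38)-20=-58
after add esi, 3: esi=11+3=14
cmp esi, 26  (cmp 14,26)
jne again: taken
after sub ecx, 20: ecx=(-58)-20=-78
after add esi, 3: esi=14+3=17
cmp esi, 26  (cmp 17,26)
jne again: taken
after sub ecx, 20: ecx=(-78)-20=-98
after add esi, 3: esi=17+3=20
cmp esi, 26  (cmp 20,26)
jne again: taken
after sub ecx, 20: ecx=(-98)-20=-118
after add esi, 3: esi=20+3=23
cmp esi, 26  (cmp 23,26)
jne again: taken
after sub ecx, 20: ecx=(-118)-20=-138
after add esi, 3: esi=23+3=26
cmp esi, 26  (cmp 26,26)
jne again: not taken
after and edx, 12: edx=9&12=8
halt.
Total executed instructions: 33.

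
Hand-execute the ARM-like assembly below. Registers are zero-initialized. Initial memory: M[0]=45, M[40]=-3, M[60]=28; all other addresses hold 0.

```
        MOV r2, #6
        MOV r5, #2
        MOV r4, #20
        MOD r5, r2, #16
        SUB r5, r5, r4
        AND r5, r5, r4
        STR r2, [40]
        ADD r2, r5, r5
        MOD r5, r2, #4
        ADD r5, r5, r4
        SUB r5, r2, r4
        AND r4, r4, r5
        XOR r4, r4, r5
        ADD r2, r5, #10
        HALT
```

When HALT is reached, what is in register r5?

12

MOV r2, #6 → r2=6
MOV r5, #2 → r5=2
MOV r4, #20 → r4=20
MOD r5, r2, #16 → r5=6%16=6
SUB r5, r5, r4 → r5=6-20=-14
AND r5, r5, r4 → r5=(-14)&20=16
STR r2, [40] → M[40]=6
ADD r2, r5, r5 → r2=16+16=32
MOD r5, r2, #4 → r5=32%4=0
ADD r5, r5, r4 → r5=0+20=20
SUB r5, r2, r4 → r5=32-20=12
AND r4, r4, r5 → r4=20&12=4
XOR r4, r4, r5 → r4=4^12=8
ADD r2, r5, #10 → r2=12+10=22
halt.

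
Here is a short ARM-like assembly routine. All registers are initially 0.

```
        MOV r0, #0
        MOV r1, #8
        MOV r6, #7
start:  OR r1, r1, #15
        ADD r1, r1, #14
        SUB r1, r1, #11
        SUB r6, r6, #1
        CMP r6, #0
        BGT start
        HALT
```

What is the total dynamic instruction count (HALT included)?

after MOV r0, #0: r0=0
after MOV r1, #8: r1=8
after MOV r6, #7: r6=7
after OR r1, r1, #15: r1=8|15=15
after ADD r1, r1, #14: r1=15+14=29
after SUB r1, r1, #11: r1=29-11=18
after SUB r6, r6, #1: r6=7-1=6
CMP r6, #0  (cmp 6,0)
BGT start: taken
after OR r1, r1, #15: r1=18|15=31
after ADD r1, r1, #14: r1=31+14=45
after SUB r1, r1, #11: r1=45-11=34
after SUB r6, r6, #1: r6=6-1=5
CMP r6, #0  (cmp 5,0)
BGT start: taken
after OR r1, r1, #15: r1=34|15=47
after ADD r1, r1, #14: r1=47+14=61
after SUB r1, r1, #11: r1=61-11=50
after SUB r6, r6, #1: r6=5-1=4
CMP r6, #0  (cmp 4,0)
BGT start: taken
after OR r1, r1, #15: r1=50|15=63
after ADD r1, r1, #14: r1=63+14=77
after SUB r1, r1, #11: r1=77-11=66
after SUB r6, r6, #1: r6=4-1=3
CMP r6, #0  (cmp 3,0)
BGT start: taken
after OR r1, r1, #15: r1=66|15=79
after ADD r1, r1, #14: r1=79+14=93
after SUB r1, r1, #11: r1=93-11=82
after SUB r6, r6, #1: r6=3-1=2
CMP r6, #0  (cmp 2,0)
BGT start: taken
after OR r1, r1, #15: r1=82|15=95
after ADD r1, r1, #14: r1=95+14=109
after SUB r1, r1, #11: r1=109-11=98
after SUB r6, r6, #1: r6=2-1=1
CMP r6, #0  (cmp 1,0)
BGT start: taken
after OR r1, r1, #15: r1=98|15=111
after ADD r1, r1, #14: r1=111+14=125
after SUB r1, r1, #11: r1=125-11=114
after SUB r6, r6, #1: r6=1-1=0
CMP r6, #0  (cmp 0,0)
BGT start: not taken
halt.
Total executed instructions: 46.

46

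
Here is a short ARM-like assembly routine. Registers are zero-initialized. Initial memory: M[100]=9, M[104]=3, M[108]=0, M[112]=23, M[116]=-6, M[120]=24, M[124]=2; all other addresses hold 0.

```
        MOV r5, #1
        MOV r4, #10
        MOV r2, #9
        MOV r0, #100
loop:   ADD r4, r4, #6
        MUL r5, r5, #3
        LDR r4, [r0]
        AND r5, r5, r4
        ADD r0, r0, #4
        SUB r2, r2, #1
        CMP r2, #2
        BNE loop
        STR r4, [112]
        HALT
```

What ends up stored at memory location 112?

2

MOV r5, #1 → r5=1
MOV r4, #10 → r4=10
MOV r2, #9 → r2=9
MOV r0, #100 → r0=100
ADD r4, r4, #6 → r4=10+6=16
MUL r5, r5, #3 → r5=1*3=3
LDR r4, [r0] → r4=M[100]=9
AND r5, r5, r4 → r5=3&9=1
ADD r0, r0, #4 → r0=100+4=104
SUB r2, r2, #1 → r2=9-1=8
CMP r2, #2  (cmp 8,2)
BNE loop: taken
ADD r4, r4, #6 → r4=9+6=15
MUL r5, r5, #3 → r5=1*3=3
LDR r4, [r0] → r4=M[104]=3
AND r5, r5, r4 → r5=3&3=3
ADD r0, r0, #4 → r0=104+4=108
SUB r2, r2, #1 → r2=8-1=7
CMP r2, #2  (cmp 7,2)
BNE loop: taken
ADD r4, r4, #6 → r4=3+6=9
MUL r5, r5, #3 → r5=3*3=9
LDR r4, [r0] → r4=M[108]=0
AND r5, r5, r4 → r5=9&0=0
ADD r0, r0, #4 → r0=108+4=112
SUB r2, r2, #1 → r2=7-1=6
CMP r2, #2  (cmp 6,2)
BNE loop: taken
ADD r4, r4, #6 → r4=0+6=6
MUL r5, r5, #3 → r5=0*3=0
LDR r4, [r0] → r4=M[112]=23
AND r5, r5, r4 → r5=0&23=0
ADD r0, r0, #4 → r0=112+4=116
SUB r2, r2, #1 → r2=6-1=5
CMP r2, #2  (cmp 5,2)
BNE loop: taken
ADD r4, r4, #6 → r4=23+6=29
MUL r5, r5, #3 → r5=0*3=0
LDR r4, [r0] → r4=M[116]=-6
AND r5, r5, r4 → r5=0&(-6)=0
ADD r0, r0, #4 → r0=116+4=120
SUB r2, r2, #1 → r2=5-1=4
CMP r2, #2  (cmp 4,2)
BNE loop: taken
ADD r4, r4, #6 → r4=(-6)+6=0
MUL r5, r5, #3 → r5=0*3=0
LDR r4, [r0] → r4=M[120]=24
AND r5, r5, r4 → r5=0&24=0
ADD r0, r0, #4 → r0=120+4=124
SUB r2, r2, #1 → r2=4-1=3
CMP r2, #2  (cmp 3,2)
BNE loop: taken
ADD r4, r4, #6 → r4=24+6=30
MUL r5, r5, #3 → r5=0*3=0
LDR r4, [r0] → r4=M[124]=2
AND r5, r5, r4 → r5=0&2=0
ADD r0, r0, #4 → r0=124+4=128
SUB r2, r2, #1 → r2=3-1=2
CMP r2, #2  (cmp 2,2)
BNE loop: not taken
STR r4, [112] → M[112]=2
halt.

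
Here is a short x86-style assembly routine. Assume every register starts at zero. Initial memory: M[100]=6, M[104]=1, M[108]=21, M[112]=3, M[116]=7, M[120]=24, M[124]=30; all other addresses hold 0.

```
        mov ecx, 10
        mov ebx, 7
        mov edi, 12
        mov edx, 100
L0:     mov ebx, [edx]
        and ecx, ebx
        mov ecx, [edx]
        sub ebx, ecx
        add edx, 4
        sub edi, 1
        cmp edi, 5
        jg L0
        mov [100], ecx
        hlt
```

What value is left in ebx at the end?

mov ecx, 10 → ecx=10
mov ebx, 7 → ebx=7
mov edi, 12 → edi=12
mov edx, 100 → edx=100
mov ebx, [edx] → ebx=M[100]=6
and ecx, ebx → ecx=10&6=2
mov ecx, [edx] → ecx=M[100]=6
sub ebx, ecx → ebx=6-6=0
add edx, 4 → edx=100+4=104
sub edi, 1 → edi=12-1=11
cmp edi, 5  (cmp 11,5)
jg L0: taken
mov ebx, [edx] → ebx=M[104]=1
and ecx, ebx → ecx=6&1=0
mov ecx, [edx] → ecx=M[104]=1
sub ebx, ecx → ebx=1-1=0
add edx, 4 → edx=104+4=108
sub edi, 1 → edi=11-1=10
cmp edi, 5  (cmp 10,5)
jg L0: taken
mov ebx, [edx] → ebx=M[108]=21
and ecx, ebx → ecx=1&21=1
mov ecx, [edx] → ecx=M[108]=21
sub ebx, ecx → ebx=21-21=0
add edx, 4 → edx=108+4=112
sub edi, 1 → edi=10-1=9
cmp edi, 5  (cmp 9,5)
jg L0: taken
mov ebx, [edx] → ebx=M[112]=3
and ecx, ebx → ecx=21&3=1
mov ecx, [edx] → ecx=M[112]=3
sub ebx, ecx → ebx=3-3=0
add edx, 4 → edx=112+4=116
sub edi, 1 → edi=9-1=8
cmp edi, 5  (cmp 8,5)
jg L0: taken
mov ebx, [edx] → ebx=M[116]=7
and ecx, ebx → ecx=3&7=3
mov ecx, [edx] → ecx=M[116]=7
sub ebx, ecx → ebx=7-7=0
add edx, 4 → edx=116+4=120
sub edi, 1 → edi=8-1=7
cmp edi, 5  (cmp 7,5)
jg L0: taken
mov ebx, [edx] → ebx=M[120]=24
and ecx, ebx → ecx=7&24=0
mov ecx, [edx] → ecx=M[120]=24
sub ebx, ecx → ebx=24-24=0
add edx, 4 → edx=120+4=124
sub edi, 1 → edi=7-1=6
cmp edi, 5  (cmp 6,5)
jg L0: taken
mov ebx, [edx] → ebx=M[124]=30
and ecx, ebx → ecx=24&30=24
mov ecx, [edx] → ecx=M[124]=30
sub ebx, ecx → ebx=30-30=0
add edx, 4 → edx=124+4=128
sub edi, 1 → edi=6-1=5
cmp edi, 5  (cmp 5,5)
jg L0: not taken
mov [100], ecx → M[100]=30
halt.

0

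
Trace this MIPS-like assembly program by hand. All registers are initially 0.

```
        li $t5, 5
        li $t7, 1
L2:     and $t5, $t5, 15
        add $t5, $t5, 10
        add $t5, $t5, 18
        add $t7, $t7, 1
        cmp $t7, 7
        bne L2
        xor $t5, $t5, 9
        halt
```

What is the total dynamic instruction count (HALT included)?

after li $t5, 5: $t5=5
after li $t7, 1: $t7=1
after and $t5, $t5, 15: $t5=5&15=5
after add $t5, $t5, 10: $t5=5+10=15
after add $t5, $t5, 18: $t5=15+18=33
after add $t7, $t7, 1: $t7=1+1=2
cmp $t7, 7  (cmp 2,7)
bne L2: taken
after and $t5, $t5, 15: $t5=33&15=1
after add $t5, $t5, 10: $t5=1+10=11
after add $t5, $t5, 18: $t5=11+18=29
after add $t7, $t7, 1: $t7=2+1=3
cmp $t7, 7  (cmp 3,7)
bne L2: taken
after and $t5, $t5, 15: $t5=29&15=13
after add $t5, $t5, 10: $t5=13+10=23
after add $t5, $t5, 18: $t5=23+18=41
after add $t7, $t7, 1: $t7=3+1=4
cmp $t7, 7  (cmp 4,7)
bne L2: taken
after and $t5, $t5, 15: $t5=41&15=9
after add $t5, $t5, 10: $t5=9+10=19
after add $t5, $t5, 18: $t5=19+18=37
after add $t7, $t7, 1: $t7=4+1=5
cmp $t7, 7  (cmp 5,7)
bne L2: taken
after and $t5, $t5, 15: $t5=37&15=5
after add $t5, $t5, 10: $t5=5+10=15
after add $t5, $t5, 18: $t5=15+18=33
after add $t7, $t7, 1: $t7=5+1=6
cmp $t7, 7  (cmp 6,7)
bne L2: taken
after and $t5, $t5, 15: $t5=33&15=1
after add $t5, $t5, 10: $t5=1+10=11
after add $t5, $t5, 18: $t5=11+18=29
after add $t7, $t7, 1: $t7=6+1=7
cmp $t7, 7  (cmp 7,7)
bne L2: not taken
after xor $t5, $t5, 9: $t5=29^9=20
halt.
Total executed instructions: 40.

40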